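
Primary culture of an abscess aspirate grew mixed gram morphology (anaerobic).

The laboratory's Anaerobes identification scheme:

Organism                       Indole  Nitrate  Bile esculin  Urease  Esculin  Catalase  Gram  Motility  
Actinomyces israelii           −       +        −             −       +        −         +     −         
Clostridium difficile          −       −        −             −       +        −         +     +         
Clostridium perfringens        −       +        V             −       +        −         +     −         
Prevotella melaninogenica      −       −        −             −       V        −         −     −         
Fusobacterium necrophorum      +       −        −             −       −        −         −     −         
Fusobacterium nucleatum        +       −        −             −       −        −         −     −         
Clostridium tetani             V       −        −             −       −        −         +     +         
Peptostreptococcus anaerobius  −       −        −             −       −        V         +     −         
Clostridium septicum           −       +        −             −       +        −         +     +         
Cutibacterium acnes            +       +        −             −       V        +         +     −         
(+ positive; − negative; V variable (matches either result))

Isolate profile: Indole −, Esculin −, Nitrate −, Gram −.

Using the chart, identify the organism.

Esculin −: excludes Actinomyces israelii, Clostridium difficile, Clostridium perfringens, Clostridium septicum — 6 left.
Nitrate −: excludes Cutibacterium acnes — 5 left.
Gram −: excludes Clostridium tetani, Peptostreptococcus anaerobius — 3 left.
Indole −: excludes Fusobacterium necrophorum, Fusobacterium nucleatum — 1 left.

Prevotella melaninogenica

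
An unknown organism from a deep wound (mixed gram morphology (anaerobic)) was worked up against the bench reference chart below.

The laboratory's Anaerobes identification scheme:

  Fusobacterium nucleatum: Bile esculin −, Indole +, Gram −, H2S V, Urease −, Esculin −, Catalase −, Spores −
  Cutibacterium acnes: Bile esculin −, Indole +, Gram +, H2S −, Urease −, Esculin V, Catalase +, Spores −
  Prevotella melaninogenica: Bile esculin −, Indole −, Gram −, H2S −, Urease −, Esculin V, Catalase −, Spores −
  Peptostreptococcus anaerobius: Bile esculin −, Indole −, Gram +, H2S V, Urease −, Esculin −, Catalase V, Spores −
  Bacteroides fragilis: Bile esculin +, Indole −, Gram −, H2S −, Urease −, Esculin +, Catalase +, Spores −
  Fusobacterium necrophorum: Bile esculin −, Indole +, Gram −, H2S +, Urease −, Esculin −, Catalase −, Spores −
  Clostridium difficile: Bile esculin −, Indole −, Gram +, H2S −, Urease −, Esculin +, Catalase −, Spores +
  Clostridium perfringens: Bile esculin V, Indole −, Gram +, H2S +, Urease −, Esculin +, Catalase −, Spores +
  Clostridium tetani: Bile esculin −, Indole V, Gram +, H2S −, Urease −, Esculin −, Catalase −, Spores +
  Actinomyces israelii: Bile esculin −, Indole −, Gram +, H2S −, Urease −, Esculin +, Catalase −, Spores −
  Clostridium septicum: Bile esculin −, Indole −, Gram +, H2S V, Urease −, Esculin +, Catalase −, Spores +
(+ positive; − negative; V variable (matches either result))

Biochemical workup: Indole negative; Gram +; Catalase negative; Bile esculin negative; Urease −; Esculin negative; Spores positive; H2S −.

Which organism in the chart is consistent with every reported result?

Clostridium tetani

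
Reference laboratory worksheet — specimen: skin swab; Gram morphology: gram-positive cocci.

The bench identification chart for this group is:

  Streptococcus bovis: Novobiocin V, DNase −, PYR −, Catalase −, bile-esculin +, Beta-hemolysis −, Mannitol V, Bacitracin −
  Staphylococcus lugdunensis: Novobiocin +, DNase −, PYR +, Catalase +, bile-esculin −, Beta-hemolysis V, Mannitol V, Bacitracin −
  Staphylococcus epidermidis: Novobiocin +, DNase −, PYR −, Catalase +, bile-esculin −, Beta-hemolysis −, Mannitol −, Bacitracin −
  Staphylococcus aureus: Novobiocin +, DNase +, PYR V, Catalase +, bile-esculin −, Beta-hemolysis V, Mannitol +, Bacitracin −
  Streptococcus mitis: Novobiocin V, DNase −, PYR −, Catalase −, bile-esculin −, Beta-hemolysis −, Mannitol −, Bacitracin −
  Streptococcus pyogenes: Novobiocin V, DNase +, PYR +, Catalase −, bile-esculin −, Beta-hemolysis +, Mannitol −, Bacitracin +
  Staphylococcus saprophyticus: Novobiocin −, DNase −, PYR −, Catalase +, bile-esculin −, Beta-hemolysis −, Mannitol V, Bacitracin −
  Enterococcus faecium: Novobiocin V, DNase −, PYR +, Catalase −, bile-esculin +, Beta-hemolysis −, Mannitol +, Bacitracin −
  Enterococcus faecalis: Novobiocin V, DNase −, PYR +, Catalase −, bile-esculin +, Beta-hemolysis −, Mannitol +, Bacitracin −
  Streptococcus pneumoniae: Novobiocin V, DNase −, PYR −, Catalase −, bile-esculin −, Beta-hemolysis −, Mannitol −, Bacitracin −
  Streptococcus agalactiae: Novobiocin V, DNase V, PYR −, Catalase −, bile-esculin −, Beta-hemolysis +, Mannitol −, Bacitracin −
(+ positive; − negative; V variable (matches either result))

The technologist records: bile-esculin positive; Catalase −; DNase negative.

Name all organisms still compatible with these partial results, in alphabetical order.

Catalase −: excludes Staphylococcus lugdunensis, Staphylococcus epidermidis, Staphylococcus aureus, Staphylococcus saprophyticus — 7 left.
bile-esculin +: excludes Streptococcus mitis, Streptococcus pyogenes, Streptococcus pneumoniae, Streptococcus agalactiae — 3 left.
DNase −: all 3 remaining candidates are consistent.

Enterococcus faecalis, Enterococcus faecium, Streptococcus bovis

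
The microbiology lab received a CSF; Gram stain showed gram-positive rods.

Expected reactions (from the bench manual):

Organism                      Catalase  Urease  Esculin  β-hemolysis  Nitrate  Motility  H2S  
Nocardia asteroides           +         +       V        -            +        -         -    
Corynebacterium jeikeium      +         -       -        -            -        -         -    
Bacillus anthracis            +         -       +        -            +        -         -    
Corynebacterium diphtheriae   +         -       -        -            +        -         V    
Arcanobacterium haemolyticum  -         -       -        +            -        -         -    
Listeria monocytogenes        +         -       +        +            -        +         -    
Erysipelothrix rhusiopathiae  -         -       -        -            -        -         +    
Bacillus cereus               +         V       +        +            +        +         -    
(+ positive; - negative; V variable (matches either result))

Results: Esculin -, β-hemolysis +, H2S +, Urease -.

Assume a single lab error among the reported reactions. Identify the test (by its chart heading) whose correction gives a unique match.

As reported, no row in the chart matches all 4 reactions.
Reversing H2S (to -) → unique match: Arcanobacterium haemolyticum.
Reversing Urease → still no organism matches.
Reversing Esculin → still no organism matches.
Reversing β-hemolysis → 2 organisms match (not unique).

H2S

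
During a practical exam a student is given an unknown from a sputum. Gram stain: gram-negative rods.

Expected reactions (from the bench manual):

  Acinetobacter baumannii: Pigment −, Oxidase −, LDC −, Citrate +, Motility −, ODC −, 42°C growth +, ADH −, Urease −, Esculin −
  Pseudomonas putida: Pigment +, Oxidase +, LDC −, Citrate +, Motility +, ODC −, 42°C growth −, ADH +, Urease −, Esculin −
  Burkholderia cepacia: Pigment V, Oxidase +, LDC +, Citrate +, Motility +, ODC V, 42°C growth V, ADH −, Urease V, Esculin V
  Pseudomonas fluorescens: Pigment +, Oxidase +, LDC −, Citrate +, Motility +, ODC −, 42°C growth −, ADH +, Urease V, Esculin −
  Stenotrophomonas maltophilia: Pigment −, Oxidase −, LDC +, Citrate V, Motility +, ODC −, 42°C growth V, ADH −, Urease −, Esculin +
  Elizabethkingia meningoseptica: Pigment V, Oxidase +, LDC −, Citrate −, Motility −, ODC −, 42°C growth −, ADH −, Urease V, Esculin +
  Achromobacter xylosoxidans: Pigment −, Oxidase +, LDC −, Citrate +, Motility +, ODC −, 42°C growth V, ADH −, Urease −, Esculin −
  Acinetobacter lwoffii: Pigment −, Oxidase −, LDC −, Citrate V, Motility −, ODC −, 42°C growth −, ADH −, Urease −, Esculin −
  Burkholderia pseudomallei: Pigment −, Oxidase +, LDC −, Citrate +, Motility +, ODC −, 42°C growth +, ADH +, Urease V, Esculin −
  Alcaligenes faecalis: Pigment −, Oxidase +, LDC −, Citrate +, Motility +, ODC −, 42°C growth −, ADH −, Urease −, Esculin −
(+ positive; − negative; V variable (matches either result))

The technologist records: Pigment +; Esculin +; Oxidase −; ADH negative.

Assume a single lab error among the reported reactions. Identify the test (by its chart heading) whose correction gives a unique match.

Pigment

As reported, no row in the chart matches all 4 reactions.
Reversing Oxidase → 2 organisms match (not unique).
Reversing Pigment (to −) → unique match: Stenotrophomonas maltophilia.
Reversing ADH → still no organism matches.
Reversing Esculin → still no organism matches.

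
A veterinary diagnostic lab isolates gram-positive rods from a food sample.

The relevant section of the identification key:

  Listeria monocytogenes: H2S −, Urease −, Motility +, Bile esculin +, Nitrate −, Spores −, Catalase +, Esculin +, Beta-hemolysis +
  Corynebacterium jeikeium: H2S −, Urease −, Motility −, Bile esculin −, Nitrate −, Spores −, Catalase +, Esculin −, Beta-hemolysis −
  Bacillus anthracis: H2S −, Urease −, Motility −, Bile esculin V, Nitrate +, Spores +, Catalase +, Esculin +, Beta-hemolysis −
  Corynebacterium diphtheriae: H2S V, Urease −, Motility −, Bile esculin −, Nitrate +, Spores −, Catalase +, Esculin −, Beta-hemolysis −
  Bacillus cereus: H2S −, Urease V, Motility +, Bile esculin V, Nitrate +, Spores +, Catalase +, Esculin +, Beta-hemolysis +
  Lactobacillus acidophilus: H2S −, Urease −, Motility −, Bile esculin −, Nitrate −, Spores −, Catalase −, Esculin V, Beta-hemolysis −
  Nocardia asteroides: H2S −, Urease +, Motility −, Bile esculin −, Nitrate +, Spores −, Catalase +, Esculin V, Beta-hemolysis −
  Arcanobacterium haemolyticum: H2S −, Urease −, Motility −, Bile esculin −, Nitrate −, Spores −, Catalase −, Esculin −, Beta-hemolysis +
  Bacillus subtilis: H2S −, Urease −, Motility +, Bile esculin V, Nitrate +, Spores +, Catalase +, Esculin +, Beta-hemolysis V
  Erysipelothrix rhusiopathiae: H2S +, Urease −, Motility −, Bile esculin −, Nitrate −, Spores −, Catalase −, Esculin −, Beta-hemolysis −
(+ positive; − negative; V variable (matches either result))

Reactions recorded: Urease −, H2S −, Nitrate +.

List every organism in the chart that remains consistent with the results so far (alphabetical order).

Urease −: excludes Nocardia asteroides — 9 left.
H2S −: excludes Erysipelothrix rhusiopathiae — 8 left.
Nitrate +: excludes Listeria monocytogenes, Corynebacterium jeikeium, Lactobacillus acidophilus, Arcanobacterium haemolyticum — 4 left.

Bacillus anthracis, Bacillus cereus, Bacillus subtilis, Corynebacterium diphtheriae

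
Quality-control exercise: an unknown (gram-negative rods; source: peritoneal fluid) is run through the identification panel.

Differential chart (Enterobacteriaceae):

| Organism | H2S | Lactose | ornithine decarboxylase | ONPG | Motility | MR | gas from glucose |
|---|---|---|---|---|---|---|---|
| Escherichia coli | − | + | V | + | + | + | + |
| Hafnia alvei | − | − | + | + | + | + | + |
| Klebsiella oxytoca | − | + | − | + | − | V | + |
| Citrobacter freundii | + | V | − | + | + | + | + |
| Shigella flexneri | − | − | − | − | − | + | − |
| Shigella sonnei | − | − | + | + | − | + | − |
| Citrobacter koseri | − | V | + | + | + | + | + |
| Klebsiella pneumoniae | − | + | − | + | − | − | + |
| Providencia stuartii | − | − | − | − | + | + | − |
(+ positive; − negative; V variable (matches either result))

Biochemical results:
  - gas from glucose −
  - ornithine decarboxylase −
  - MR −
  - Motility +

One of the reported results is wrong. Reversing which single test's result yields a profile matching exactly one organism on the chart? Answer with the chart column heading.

As reported, no row in the chart matches all 4 reactions.
Reversing gas from glucose → still no organism matches.
Reversing MR (to +) → unique match: Providencia stuartii.
Reversing ornithine decarboxylase → still no organism matches.
Reversing Motility → still no organism matches.

MR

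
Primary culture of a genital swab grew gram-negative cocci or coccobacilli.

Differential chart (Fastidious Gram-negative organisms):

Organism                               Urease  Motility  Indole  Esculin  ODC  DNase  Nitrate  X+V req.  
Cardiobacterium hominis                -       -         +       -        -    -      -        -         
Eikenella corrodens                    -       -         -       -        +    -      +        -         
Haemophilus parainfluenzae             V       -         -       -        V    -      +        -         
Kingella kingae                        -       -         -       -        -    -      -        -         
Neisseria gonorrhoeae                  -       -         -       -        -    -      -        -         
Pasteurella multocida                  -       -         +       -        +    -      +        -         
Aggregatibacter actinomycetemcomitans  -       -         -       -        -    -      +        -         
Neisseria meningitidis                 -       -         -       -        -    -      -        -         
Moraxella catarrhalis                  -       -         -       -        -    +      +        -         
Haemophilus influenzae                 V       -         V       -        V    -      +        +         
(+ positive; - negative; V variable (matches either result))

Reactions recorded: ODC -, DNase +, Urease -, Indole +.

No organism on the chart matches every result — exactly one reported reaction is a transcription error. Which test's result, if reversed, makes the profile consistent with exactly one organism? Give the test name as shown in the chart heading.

As reported, no row in the chart matches all 4 reactions.
Reversing ODC → still no organism matches.
Reversing Urease → still no organism matches.
Reversing DNase → 2 organisms match (not unique).
Reversing Indole (to -) → unique match: Moraxella catarrhalis.

Indole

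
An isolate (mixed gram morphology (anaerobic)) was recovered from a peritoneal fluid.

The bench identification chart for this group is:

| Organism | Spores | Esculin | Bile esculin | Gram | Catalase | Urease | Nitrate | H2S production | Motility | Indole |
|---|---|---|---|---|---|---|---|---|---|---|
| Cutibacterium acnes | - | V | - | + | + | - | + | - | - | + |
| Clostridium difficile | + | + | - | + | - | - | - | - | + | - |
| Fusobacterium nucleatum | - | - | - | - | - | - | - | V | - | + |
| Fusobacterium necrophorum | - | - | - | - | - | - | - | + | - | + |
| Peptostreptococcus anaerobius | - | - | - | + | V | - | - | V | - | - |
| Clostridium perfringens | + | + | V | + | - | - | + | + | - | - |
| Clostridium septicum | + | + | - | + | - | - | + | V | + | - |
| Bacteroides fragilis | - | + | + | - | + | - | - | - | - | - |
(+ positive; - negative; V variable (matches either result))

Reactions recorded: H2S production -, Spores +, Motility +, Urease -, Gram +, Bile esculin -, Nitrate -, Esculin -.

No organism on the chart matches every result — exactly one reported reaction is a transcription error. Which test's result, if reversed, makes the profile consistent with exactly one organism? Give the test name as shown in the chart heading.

As reported, no row in the chart matches all 8 reactions.
Reversing Gram → still no organism matches.
Reversing Esculin (to +) → unique match: Clostridium difficile.
Reversing Bile esculin → still no organism matches.
Reversing H2S production → still no organism matches.
Reversing Nitrate → still no organism matches.
Reversing Urease → still no organism matches.
Reversing Motility → still no organism matches.
Reversing Spores → still no organism matches.

Esculin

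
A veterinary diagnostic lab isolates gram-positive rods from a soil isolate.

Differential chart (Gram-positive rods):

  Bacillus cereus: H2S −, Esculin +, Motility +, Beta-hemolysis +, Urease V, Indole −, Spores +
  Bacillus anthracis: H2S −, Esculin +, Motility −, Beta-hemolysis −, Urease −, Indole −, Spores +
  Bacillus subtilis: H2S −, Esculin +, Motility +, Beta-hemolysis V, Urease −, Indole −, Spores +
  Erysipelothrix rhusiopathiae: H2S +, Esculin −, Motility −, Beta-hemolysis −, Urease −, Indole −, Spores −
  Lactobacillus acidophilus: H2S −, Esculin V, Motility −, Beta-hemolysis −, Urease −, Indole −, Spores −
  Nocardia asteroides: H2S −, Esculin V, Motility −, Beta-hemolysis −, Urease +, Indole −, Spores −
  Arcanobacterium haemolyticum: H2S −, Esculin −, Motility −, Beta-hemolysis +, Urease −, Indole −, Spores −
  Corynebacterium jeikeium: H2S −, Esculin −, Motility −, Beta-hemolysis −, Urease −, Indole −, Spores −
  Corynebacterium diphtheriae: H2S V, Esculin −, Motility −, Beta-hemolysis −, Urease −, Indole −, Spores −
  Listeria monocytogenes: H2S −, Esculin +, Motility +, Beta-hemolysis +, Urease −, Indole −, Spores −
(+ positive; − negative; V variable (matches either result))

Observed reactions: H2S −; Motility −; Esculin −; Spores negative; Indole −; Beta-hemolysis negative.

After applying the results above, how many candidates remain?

4

Indole −: all 10 remaining candidates are consistent.
Motility −: excludes Bacillus cereus, Bacillus subtilis, Listeria monocytogenes — 7 left.
H2S −: excludes Erysipelothrix rhusiopathiae — 6 left.
Spores −: excludes Bacillus anthracis — 5 left.
Esculin −: all 5 remaining candidates are consistent.
Beta-hemolysis −: excludes Arcanobacterium haemolyticum — 4 left.
Still consistent: Corynebacterium diphtheriae, Corynebacterium jeikeium, Lactobacillus acidophilus, Nocardia asteroides.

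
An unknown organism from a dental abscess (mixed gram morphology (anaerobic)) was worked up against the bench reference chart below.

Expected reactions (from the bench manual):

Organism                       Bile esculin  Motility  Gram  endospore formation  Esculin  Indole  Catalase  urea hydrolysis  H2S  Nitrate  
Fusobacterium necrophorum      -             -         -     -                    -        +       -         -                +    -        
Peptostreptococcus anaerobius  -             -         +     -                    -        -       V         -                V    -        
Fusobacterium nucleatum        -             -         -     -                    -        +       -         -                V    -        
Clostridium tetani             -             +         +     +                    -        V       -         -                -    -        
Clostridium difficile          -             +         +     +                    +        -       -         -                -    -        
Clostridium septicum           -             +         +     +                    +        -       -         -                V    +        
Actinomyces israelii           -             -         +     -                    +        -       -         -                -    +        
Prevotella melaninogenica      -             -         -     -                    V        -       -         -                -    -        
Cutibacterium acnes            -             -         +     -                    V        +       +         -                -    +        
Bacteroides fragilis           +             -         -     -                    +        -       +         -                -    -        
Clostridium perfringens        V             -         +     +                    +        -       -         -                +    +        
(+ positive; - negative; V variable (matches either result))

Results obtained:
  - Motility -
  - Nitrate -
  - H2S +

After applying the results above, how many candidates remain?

3

Nitrate -: excludes Clostridium septicum, Actinomyces israelii, Cutibacterium acnes, Clostridium perfringens — 7 left.
H2S +: excludes Clostridium tetani, Clostridium difficile, Prevotella melaninogenica, Bacteroides fragilis — 3 left.
Motility -: all 3 remaining candidates are consistent.
Still consistent: Fusobacterium necrophorum, Fusobacterium nucleatum, Peptostreptococcus anaerobius.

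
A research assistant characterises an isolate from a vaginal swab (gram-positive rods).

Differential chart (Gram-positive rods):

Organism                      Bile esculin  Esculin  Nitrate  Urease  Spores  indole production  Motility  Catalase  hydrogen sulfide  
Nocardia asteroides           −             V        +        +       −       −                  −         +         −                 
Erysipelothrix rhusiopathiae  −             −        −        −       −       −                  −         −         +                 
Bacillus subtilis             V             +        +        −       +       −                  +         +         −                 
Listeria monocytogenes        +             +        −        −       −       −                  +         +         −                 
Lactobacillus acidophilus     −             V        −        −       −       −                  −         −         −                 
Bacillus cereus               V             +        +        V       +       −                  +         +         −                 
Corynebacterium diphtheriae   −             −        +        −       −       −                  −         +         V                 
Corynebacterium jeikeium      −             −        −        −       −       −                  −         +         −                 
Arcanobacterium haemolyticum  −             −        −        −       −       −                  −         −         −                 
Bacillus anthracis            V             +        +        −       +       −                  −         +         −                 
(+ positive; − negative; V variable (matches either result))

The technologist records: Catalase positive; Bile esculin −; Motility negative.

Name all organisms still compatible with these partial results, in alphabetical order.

Bacillus anthracis, Corynebacterium diphtheriae, Corynebacterium jeikeium, Nocardia asteroides

Motility −: excludes Bacillus subtilis, Listeria monocytogenes, Bacillus cereus — 7 left.
Catalase +: excludes Erysipelothrix rhusiopathiae, Lactobacillus acidophilus, Arcanobacterium haemolyticum — 4 left.
Bile esculin −: all 4 remaining candidates are consistent.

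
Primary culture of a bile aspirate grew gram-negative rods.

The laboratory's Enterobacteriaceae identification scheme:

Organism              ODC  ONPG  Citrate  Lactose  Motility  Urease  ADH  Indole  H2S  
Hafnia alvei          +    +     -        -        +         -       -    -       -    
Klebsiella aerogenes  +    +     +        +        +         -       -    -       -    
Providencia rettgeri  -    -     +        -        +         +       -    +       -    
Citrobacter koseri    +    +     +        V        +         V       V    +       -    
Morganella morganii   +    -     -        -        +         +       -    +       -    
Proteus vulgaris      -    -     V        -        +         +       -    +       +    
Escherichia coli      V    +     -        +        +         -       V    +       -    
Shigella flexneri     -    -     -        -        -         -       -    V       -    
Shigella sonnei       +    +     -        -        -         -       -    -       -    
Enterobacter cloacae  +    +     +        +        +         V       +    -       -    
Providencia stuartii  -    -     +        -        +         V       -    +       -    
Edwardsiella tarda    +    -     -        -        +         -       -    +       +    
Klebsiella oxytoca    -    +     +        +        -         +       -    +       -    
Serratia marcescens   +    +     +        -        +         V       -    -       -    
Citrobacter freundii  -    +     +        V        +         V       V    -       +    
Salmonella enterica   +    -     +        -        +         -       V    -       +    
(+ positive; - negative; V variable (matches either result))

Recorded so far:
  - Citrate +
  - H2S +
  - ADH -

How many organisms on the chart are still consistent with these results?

3

H2S +: excludes 12 organisms — 4 left.
Citrate +: excludes Edwardsiella tarda — 3 left.
ADH -: all 3 remaining candidates are consistent.
Still consistent: Citrobacter freundii, Proteus vulgaris, Salmonella enterica.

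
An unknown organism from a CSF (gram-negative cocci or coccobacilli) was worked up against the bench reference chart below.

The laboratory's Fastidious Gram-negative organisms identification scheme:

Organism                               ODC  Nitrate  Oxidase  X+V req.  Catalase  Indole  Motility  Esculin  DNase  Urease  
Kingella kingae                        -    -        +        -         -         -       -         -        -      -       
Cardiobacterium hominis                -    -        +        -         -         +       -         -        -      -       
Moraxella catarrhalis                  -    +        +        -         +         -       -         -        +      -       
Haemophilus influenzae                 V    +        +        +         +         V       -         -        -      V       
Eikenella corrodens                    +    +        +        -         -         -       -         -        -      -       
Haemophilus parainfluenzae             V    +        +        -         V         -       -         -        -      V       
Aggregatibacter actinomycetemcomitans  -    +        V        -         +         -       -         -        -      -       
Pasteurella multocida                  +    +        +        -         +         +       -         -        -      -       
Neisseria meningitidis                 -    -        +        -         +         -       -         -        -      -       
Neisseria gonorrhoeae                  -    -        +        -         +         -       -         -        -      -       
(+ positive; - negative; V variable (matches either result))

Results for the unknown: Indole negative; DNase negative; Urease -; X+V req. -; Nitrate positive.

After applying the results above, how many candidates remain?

3

Nitrate +: excludes Kingella kingae, Cardiobacterium hominis, Neisseria meningitidis, Neisseria gonorrhoeae — 6 left.
Urease -: all 6 remaining candidates are consistent.
X+V req. -: excludes Haemophilus influenzae — 5 left.
Indole -: excludes Pasteurella multocida — 4 left.
DNase -: excludes Moraxella catarrhalis — 3 left.
Still consistent: Aggregatibacter actinomycetemcomitans, Eikenella corrodens, Haemophilus parainfluenzae.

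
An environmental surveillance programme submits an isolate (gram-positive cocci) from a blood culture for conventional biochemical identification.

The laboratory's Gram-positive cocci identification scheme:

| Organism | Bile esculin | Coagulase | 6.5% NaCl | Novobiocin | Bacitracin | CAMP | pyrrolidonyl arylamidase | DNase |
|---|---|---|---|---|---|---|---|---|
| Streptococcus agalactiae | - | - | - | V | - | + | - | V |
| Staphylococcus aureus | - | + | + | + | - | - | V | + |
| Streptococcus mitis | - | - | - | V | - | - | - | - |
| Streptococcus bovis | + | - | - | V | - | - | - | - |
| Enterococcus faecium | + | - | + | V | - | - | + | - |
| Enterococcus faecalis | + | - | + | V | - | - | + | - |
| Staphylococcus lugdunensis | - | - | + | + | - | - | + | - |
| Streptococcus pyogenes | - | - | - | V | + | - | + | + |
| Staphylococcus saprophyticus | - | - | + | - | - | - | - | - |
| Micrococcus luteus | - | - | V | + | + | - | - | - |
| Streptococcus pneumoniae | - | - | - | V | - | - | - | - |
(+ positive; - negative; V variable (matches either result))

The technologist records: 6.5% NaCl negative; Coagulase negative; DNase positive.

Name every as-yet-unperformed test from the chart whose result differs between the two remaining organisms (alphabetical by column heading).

Bacitracin, CAMP, pyrrolidonyl arylamidase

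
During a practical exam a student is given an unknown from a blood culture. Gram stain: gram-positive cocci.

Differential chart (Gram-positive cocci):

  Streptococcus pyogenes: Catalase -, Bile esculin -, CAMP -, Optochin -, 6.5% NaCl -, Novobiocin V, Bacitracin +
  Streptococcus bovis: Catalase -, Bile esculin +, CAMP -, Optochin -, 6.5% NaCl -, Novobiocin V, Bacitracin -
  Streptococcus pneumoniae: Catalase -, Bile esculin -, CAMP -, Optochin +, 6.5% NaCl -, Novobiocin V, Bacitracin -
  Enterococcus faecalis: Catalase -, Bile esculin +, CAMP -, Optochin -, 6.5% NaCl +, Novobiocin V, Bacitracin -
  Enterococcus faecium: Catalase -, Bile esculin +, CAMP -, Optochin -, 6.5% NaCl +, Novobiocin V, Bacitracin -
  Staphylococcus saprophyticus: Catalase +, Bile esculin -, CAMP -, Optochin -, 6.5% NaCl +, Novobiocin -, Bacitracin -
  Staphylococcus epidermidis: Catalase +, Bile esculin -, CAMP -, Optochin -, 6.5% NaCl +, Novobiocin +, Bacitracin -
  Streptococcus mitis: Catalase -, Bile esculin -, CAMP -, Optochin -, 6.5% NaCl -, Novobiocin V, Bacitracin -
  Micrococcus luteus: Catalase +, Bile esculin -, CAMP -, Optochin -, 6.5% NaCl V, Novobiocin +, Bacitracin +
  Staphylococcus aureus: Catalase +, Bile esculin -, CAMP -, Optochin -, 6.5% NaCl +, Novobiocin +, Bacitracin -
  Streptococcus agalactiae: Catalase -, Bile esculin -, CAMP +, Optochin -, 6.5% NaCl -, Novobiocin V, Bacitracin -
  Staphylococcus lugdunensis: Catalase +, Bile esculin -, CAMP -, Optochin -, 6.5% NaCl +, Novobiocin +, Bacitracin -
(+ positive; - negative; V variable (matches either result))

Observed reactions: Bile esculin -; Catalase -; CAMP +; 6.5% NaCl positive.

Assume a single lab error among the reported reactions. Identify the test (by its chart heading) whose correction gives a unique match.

As reported, no row in the chart matches all 4 reactions.
Reversing Bile esculin → still no organism matches.
Reversing Catalase → still no organism matches.
Reversing CAMP → still no organism matches.
Reversing 6.5% NaCl (to -) → unique match: Streptococcus agalactiae.

6.5% NaCl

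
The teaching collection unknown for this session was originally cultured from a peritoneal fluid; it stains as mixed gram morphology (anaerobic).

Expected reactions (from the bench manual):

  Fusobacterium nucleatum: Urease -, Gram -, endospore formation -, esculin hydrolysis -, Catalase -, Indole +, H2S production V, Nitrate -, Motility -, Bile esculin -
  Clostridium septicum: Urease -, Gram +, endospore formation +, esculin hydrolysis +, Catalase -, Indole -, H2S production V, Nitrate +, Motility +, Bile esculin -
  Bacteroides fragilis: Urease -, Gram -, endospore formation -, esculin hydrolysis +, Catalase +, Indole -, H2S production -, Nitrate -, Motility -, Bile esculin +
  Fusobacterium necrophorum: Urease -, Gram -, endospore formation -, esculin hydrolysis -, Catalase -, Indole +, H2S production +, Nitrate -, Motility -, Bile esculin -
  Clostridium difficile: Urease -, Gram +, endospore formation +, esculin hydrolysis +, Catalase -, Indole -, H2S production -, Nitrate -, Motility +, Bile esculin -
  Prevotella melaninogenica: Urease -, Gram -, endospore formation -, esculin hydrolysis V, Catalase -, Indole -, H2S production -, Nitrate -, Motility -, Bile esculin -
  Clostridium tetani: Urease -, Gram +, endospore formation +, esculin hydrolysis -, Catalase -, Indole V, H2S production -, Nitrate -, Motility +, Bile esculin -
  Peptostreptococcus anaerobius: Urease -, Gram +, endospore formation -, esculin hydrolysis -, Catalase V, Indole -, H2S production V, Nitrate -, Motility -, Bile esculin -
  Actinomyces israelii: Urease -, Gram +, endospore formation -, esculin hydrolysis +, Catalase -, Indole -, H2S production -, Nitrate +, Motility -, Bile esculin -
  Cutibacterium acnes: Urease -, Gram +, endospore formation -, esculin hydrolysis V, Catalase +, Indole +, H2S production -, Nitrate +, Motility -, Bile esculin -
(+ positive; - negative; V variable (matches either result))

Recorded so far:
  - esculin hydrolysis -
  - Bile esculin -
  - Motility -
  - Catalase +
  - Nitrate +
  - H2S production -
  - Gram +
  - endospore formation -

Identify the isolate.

Cutibacterium acnes

Nitrate +: excludes 7 organisms — 3 left.
Catalase +: excludes Clostridium septicum, Actinomyces israelii — 1 left.
endospore formation -: the one remaining candidate is consistent.
Bile esculin -: the one remaining candidate is consistent.
Gram +: the one remaining candidate is consistent.
esculin hydrolysis -: the one remaining candidate is consistent.
Motility -: the one remaining candidate is consistent.
H2S production -: the one remaining candidate is consistent.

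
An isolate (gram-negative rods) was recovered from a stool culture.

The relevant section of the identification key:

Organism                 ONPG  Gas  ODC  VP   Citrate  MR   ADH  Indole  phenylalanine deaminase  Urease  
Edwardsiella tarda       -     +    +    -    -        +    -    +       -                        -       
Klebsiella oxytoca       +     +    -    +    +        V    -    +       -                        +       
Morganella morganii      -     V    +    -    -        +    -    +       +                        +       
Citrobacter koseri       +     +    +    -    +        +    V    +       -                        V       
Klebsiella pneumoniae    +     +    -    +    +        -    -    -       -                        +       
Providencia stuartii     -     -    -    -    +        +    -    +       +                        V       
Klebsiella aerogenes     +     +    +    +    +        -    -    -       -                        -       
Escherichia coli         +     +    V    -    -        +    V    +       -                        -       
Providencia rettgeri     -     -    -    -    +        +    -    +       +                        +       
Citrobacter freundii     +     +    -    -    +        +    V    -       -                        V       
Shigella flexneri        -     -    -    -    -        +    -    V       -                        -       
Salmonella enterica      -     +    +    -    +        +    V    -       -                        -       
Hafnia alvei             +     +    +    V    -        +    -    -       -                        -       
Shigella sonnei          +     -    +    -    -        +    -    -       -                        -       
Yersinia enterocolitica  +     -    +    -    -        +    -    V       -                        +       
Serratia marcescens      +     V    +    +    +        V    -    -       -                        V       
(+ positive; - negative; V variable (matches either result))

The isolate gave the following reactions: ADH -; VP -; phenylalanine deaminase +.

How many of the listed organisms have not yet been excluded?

3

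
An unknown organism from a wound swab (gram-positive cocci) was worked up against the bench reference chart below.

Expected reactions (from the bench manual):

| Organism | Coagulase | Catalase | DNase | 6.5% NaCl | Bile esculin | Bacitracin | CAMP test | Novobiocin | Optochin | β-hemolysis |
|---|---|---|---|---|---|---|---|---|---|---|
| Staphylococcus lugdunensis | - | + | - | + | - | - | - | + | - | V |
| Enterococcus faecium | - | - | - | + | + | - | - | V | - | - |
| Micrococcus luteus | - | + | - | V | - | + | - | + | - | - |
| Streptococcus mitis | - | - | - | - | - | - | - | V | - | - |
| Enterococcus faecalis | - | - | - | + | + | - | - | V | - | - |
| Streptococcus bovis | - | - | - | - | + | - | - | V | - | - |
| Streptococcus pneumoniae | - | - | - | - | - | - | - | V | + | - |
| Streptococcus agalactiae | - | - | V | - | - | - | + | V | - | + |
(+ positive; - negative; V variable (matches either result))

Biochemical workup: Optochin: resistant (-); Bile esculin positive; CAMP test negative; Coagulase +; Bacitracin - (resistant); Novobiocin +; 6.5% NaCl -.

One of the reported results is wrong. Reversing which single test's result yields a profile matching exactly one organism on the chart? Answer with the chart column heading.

Coagulase

As reported, no row in the chart matches all 7 reactions.
Reversing Bacitracin → still no organism matches.
Reversing CAMP test → still no organism matches.
Reversing Novobiocin → still no organism matches.
Reversing Optochin → still no organism matches.
Reversing Coagulase (to -) → unique match: Streptococcus bovis.
Reversing Bile esculin → still no organism matches.
Reversing 6.5% NaCl → still no organism matches.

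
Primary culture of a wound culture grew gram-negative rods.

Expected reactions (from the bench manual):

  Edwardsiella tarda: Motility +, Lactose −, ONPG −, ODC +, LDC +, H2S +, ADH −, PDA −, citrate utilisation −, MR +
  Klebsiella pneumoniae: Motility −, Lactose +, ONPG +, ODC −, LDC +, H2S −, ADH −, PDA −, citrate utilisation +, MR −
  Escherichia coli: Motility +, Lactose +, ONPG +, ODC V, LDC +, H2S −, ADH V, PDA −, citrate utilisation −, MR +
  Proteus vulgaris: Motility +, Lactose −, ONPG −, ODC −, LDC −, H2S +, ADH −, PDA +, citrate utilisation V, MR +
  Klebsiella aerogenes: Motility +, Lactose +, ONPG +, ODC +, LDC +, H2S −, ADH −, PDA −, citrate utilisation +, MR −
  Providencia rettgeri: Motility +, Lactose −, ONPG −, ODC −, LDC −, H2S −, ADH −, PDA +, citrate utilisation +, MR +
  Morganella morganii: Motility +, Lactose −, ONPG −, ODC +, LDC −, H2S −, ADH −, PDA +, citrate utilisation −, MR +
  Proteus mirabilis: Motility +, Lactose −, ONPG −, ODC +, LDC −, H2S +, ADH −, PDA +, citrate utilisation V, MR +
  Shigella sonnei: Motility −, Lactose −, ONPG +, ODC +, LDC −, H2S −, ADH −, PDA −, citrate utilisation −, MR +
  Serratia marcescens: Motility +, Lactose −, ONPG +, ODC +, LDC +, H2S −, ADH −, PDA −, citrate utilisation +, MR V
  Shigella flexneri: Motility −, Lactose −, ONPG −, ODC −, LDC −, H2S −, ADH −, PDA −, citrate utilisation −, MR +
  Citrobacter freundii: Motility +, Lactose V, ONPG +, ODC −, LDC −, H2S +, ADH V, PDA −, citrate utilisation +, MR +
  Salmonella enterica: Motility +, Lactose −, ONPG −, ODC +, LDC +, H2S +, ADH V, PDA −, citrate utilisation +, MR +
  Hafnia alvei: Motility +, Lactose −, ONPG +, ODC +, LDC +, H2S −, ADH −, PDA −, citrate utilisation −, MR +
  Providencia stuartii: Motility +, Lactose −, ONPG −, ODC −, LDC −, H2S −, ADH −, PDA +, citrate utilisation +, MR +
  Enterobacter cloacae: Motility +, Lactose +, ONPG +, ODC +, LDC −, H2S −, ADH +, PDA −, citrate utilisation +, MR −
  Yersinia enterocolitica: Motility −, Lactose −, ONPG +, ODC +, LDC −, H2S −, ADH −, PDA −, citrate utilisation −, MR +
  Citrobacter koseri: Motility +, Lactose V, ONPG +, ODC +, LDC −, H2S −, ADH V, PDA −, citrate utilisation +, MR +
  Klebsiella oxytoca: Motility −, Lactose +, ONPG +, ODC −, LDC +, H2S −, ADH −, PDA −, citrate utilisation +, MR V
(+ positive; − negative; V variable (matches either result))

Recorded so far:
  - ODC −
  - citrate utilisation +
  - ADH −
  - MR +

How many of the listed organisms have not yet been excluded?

MR +: excludes Klebsiella pneumoniae, Klebsiella aerogenes, Enterobacter cloacae — 16 left.
ADH −: all 16 remaining candidates are consistent.
citrate utilisation +: excludes 7 organisms — 9 left.
ODC −: excludes Proteus mirabilis, Serratia marcescens, Salmonella enterica, Citrobacter koseri — 5 left.
Still consistent: Citrobacter freundii, Klebsiella oxytoca, Proteus vulgaris, Providencia rettgeri, Providencia stuartii.

5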